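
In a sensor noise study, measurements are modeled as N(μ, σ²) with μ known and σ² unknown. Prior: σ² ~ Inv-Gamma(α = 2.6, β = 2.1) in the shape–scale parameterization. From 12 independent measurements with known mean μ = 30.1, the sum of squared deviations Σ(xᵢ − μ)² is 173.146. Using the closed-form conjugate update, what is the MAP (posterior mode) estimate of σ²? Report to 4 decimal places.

9.2368

With known mean μ and an Inverse-Gamma(α, β) prior on σ², the Normal likelihood is conjugate: posterior is Inv-Gamma(α + n/2, β + Σ(xᵢ−μ)²/2).
Posterior: Inv-Gamma(2.6 + 12/2, 2.1 + 173.146/2) = Inv-Gamma(8.60, 88.6730).
Mode = β/(α+1) = 88.6730/9.60 = 9.2368.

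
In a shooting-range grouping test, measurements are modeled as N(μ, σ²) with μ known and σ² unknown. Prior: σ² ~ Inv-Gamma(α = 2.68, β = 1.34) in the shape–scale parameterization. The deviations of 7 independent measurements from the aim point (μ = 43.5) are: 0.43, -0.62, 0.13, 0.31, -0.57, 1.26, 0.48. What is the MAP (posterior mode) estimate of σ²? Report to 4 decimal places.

With known mean μ and an Inverse-Gamma(α, β) prior on σ², the Normal likelihood is conjugate: posterior is Inv-Gamma(α + n/2, β + Σ(xᵢ−μ)²/2).
Σ(xᵢ−μ)² = (0.43)² + (-0.62)² + (0.13)² + (0.31)² + (-0.57)² + (1.26)² + (0.48)² = 2.8252.
Posterior: Inv-Gamma(2.68 + 7/2, 1.34 + 2.8252/2) = Inv-Gamma(6.18, 2.75260).
Mode = β/(α+1) = 2.75260/7.18 = 0.3834.

0.3834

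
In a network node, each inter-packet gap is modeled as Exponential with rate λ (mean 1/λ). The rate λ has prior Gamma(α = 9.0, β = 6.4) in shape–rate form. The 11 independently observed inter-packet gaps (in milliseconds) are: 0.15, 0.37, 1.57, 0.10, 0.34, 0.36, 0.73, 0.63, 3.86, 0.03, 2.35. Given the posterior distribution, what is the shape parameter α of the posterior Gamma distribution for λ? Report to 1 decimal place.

With a Gamma(shape α, rate β) prior on the exponential rate λ, the posterior after n observations with total T = Σxᵢ is Gamma(α+n, β+T).
Sum of observations T = 10.49 milliseconds; n = 11.
Posterior: Gamma(9.0+11, 6.4+10.49) = Gamma(20.0, 16.89).
Posterior α = 20.0.

20.0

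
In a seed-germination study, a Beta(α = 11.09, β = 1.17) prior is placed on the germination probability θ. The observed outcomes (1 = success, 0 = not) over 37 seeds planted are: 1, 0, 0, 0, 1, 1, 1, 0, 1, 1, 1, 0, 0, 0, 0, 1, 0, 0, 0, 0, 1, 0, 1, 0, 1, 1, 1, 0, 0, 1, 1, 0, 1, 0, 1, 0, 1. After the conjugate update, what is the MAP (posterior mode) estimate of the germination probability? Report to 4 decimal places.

The Beta prior is conjugate to a Binomial/Bernoulli likelihood; the update adds successes to α and failures to β.
Posterior: Beta(α+k, β+n−k) = Beta(11.09+18, 1.17+19) = Beta(29.09, 20.17).
Mode of Beta(a,b) for a,b>1 is (a−1)/(a+b−2) = 28.09/47.26 = 0.5944.

0.5944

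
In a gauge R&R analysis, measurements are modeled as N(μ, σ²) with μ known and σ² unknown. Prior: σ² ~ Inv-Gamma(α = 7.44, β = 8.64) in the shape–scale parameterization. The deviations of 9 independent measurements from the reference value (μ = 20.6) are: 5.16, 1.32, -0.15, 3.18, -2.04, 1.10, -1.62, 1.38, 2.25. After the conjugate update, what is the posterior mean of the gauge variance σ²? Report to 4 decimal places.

3.2334

With known mean μ and an Inverse-Gamma(α, β) prior on σ², the Normal likelihood is conjugate: posterior is Inv-Gamma(α + n/2, β + Σ(xᵢ−μ)²/2).
Σ(xᵢ−μ)² = (5.16)² + (1.32)² + (-0.15)² + (3.18)² + (-2.04)² + (1.10)² + (-1.62)² + (1.38)² + (2.25)² = 53.4658.
Posterior: Inv-Gamma(7.44 + 9/2, 8.64 + 53.4658/2) = Inv-Gamma(11.94, 35.37290).
E[σ²|data] = β/(α−1) = 35.37290/10.94 = 3.2334.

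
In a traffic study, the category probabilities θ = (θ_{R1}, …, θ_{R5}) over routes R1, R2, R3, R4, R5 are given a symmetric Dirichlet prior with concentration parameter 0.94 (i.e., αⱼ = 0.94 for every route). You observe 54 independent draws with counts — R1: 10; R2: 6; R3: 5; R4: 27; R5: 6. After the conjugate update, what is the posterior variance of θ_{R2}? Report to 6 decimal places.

The Dirichlet prior is conjugate to the Multinomial likelihood: each posterior αⱼ = prior αⱼ + observed count nⱼ.
Posterior concentration: (10.94, 6.94, 5.94, 27.94, 6.94), total = 58.70.
Var[θ_j] = α_j(Σα−α_j)/((Σα)²(Σα+1)) = 6.94·51.76/(58.70²·59.70) = 0.001746.

0.001746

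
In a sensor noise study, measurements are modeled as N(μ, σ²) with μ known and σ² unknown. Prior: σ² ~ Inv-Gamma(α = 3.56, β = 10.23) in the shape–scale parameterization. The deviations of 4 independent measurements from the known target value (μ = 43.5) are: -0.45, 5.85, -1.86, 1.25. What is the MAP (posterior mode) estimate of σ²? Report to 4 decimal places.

With known mean μ and an Inverse-Gamma(α, β) prior on σ², the Normal likelihood is conjugate: posterior is Inv-Gamma(α + n/2, β + Σ(xᵢ−μ)²/2).
Σ(xᵢ−μ)² = (-0.45)² + (5.85)² + (-1.86)² + (1.25)² = 39.4471.
Posterior: Inv-Gamma(3.56 + 4/2, 10.23 + 39.4471/2) = Inv-Gamma(5.56, 29.95355).
Mode = β/(α+1) = 29.95355/6.56 = 4.5661.

4.5661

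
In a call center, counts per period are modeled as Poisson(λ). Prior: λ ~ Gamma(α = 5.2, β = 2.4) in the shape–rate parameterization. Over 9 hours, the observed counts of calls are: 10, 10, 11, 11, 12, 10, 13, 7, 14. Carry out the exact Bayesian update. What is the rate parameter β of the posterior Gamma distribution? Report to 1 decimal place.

11.4

With a Gamma(shape α, rate β) prior, the Poisson likelihood is conjugate: the posterior is Gamma(α + ΣXᵢ, β + n).
Sum of counts S = 98 over n = 9 hours.
Posterior: Gamma(α+S, β+n) = Gamma(5.2+98, 2.4+9) = Gamma(103.2, 11.4).
Posterior β = 11.4.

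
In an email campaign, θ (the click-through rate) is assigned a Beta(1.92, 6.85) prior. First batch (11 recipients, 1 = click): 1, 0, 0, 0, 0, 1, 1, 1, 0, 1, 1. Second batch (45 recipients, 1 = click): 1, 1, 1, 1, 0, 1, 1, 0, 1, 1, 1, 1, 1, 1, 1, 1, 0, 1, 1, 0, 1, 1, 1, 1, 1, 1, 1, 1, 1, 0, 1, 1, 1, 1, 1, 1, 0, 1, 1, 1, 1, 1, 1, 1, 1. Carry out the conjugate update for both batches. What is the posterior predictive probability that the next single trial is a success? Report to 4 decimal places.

0.7244

The Beta prior is conjugate to a Binomial/Bernoulli likelihood; the update adds successes to α and failures to β.
After batch 1: Beta(1.92+6, 6.85+5) = Beta(7.92, 11.85).
After batch 2: Beta(7.92+39, 11.85+6) = Beta(46.92, 17.85).
For a single future Bernoulli trial, P(success | data) = α/(α+β) = 0.7244.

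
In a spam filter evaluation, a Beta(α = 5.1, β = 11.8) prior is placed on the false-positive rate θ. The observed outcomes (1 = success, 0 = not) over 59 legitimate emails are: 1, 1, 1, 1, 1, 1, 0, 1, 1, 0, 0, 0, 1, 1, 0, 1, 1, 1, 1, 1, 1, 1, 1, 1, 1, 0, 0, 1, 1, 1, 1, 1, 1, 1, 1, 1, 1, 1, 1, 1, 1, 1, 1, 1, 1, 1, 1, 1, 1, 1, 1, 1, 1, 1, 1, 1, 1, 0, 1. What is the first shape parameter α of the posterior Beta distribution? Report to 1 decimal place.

The Beta prior is conjugate to a Binomial/Bernoulli likelihood; the update adds successes to α and failures to β.
Posterior: Beta(α+k, β+n−k) = Beta(5.1+51, 11.8+8) = Beta(56.1, 19.8).
Posterior α = 56.1.

56.1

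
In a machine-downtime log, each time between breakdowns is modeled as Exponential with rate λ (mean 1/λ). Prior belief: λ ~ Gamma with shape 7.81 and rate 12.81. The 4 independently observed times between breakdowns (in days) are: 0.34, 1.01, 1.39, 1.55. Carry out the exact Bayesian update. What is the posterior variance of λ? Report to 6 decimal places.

0.040388

With a Gamma(shape α, rate β) prior on the exponential rate λ, the posterior after n observations with total T = Σxᵢ is Gamma(α+n, β+T).
Sum of observations T = 4.29 days; n = 4.
Posterior: Gamma(7.81+4, 12.81+4.29) = Gamma(11.81, 17.10).
Var = α/β² = 0.040388.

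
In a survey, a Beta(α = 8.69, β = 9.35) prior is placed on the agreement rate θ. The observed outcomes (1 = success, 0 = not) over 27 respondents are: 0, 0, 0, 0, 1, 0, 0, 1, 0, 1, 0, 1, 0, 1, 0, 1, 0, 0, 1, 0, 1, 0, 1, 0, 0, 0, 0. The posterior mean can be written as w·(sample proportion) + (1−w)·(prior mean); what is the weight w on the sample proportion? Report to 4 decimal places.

0.5995

The Beta prior is conjugate to a Binomial/Bernoulli likelihood; the update adds successes to α and failures to β.
Posterior mean = (α₀+k)/(α₀+β₀+n) = [n/(α₀+β₀+n)]·(k/n) + [(α₀+β₀)/(α₀+β₀+n)]·α₀/(α₀+β₀), so only n and the prior enter the weight.
The weight on the data is w = n/(α₀+β₀+n) = 27/(8.69+9.35+27) = 27/45.04 = 0.5995.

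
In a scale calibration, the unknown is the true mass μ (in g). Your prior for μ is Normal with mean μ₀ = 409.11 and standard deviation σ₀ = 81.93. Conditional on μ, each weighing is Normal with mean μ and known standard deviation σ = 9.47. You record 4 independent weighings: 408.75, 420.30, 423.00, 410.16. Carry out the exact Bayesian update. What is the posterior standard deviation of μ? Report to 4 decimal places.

For Normal data with known variance σ², a Normal(μ₀, σ₀²) prior on μ is conjugate. Posterior precision = 1/σ₀² + n/σ²; posterior mean is the precision-weighted average of μ₀ and x̄.
σ₀² = 81.93² = 6712.5249, σ² = 9.47² = 89.6809; σ² + n·σ₀² = 89.6809 + 4·6712.5249 = 26939.7805.
Posterior precision = 1/σ₀² + n/σ² = 1/6712.5249 + 4/89.6809 = (σ² + n·σ₀²)/(σ₀²σ²) = 26939.7805/(6712.5249·89.6809); posterior variance σₙ² = σ₀²σ²/(σ² + n·σ₀²) = 6712.5249·89.6809/26939.7805 = 22.345589.
Posterior SD = √σₙ² = √(6712.5249·89.6809/26939.7805) = 4.7271.

4.7271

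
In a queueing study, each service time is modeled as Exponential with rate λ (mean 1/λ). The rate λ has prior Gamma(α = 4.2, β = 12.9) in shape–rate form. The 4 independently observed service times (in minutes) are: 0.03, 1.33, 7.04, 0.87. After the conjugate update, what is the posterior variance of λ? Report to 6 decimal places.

With a Gamma(shape α, rate β) prior on the exponential rate λ, the posterior after n observations with total T = Σxᵢ is Gamma(α+n, β+T).
Sum of observations T = 9.27 minutes; n = 4.
Posterior: Gamma(4.2+4, 12.9+9.27) = Gamma(8.2, 22.17).
Var = α/β² = 0.016683.

0.016683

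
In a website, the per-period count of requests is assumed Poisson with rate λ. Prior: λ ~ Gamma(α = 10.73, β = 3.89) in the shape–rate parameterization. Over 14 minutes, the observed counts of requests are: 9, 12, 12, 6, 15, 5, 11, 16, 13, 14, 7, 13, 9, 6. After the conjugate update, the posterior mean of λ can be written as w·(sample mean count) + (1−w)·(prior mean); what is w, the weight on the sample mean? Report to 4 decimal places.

0.7826

With a Gamma(shape α, rate β) prior, the Poisson likelihood is conjugate: the posterior is Gamma(α + ΣXᵢ, β + n).
Posterior mean = (α₀+S)/(β₀+n) = [n/(β₀+n)]·(S/n) + [β₀/(β₀+n)]·(α₀/β₀), so only n and β₀ enter the weight.
Weight on data w = n/(β₀+n) = 14/(3.89+14) = 14/17.89 = 0.7826.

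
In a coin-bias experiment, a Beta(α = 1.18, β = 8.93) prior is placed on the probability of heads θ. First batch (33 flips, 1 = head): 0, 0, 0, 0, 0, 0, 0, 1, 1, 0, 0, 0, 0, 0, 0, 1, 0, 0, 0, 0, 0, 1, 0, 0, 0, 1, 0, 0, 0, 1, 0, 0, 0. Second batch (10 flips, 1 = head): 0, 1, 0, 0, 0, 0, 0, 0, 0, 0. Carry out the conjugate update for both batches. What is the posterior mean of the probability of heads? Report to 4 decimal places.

The Beta prior is conjugate to a Binomial/Bernoulli likelihood; the update adds successes to α and failures to β.
After batch 1: Beta(1.18+6, 8.93+27) = Beta(7.18, 35.93).
After batch 2: Beta(7.18+1, 35.93+9) = Beta(8.18, 44.93).
Posterior mean = α/(α+β) = 8.18/53.11 = 0.1540.

0.1540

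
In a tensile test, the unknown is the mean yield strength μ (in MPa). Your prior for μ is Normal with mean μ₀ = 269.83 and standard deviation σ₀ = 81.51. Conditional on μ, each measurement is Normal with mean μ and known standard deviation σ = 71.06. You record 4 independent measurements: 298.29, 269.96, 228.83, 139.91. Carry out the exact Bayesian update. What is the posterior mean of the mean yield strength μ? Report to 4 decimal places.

For Normal data with known variance σ², a Normal(μ₀, σ₀²) prior on μ is conjugate. Posterior precision = 1/σ₀² + n/σ²; posterior mean is the precision-weighted average of μ₀ and x̄.
Σxᵢ = 298.29 + 269.96 + 228.83 + 139.91 = 936.99, so n·x̄ = 936.99.
σ₀² = 81.51² = 6643.8801, σ² = 71.06² = 5049.5236; σ² + n·σ₀² = 5049.5236 + 4·6643.8801 = 31625.044.
Posterior mean = (μ₀/σ₀² + n·x̄/σ²)/(1/σ₀² + n/σ²) = (σ²·μ₀ + σ₀²·n·x̄)/(σ² + n·σ₀²) = (5049.5236·269.83 + 6643.8801·936.99)/31625.044 = 7587762.167887/31625.044 = 239.9289.

239.9289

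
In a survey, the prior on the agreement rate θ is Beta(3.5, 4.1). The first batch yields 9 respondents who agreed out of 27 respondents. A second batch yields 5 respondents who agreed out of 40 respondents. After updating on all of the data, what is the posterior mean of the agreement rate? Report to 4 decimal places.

The Beta prior is conjugate to a Binomial/Bernoulli likelihood; the update adds successes to α and failures to β.
After batch 1: Beta(3.5+9, 4.1+18) = Beta(12.5, 22.1).
After batch 2: Beta(12.5+5, 22.1+35) = Beta(17.5, 57.1).
Posterior mean = α/(α+β) = 17.5/74.6 = 0.2346.

0.2346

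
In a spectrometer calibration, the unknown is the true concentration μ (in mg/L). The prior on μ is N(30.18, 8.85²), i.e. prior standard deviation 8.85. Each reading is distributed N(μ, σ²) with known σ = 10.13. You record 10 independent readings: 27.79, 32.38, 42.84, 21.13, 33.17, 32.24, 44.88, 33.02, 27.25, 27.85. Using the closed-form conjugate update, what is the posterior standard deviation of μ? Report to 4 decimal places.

3.0121

For Normal data with known variance σ², a Normal(μ₀, σ₀²) prior on μ is conjugate. Posterior precision = 1/σ₀² + n/σ²; posterior mean is the precision-weighted average of μ₀ and x̄.
σ₀² = 8.85² = 78.3225, σ² = 10.13² = 102.6169; σ² + n·σ₀² = 102.6169 + 10·78.3225 = 885.8419.
Posterior precision = 1/σ₀² + n/σ² = 1/78.3225 + 10/102.6169 = (σ² + n·σ₀²)/(σ₀²σ²) = 885.8419/(78.3225·102.6169); posterior variance σₙ² = σ₀²σ²/(σ² + n·σ₀²) = 78.3225·102.6169/885.8419 = 9.072965.
Posterior SD = √σₙ² = √(78.3225·102.6169/885.8419) = 3.0121.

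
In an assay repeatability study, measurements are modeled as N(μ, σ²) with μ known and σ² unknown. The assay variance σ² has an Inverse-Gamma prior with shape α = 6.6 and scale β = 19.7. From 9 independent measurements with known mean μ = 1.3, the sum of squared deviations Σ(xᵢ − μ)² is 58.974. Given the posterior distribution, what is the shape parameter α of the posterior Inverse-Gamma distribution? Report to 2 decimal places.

11.10

With known mean μ and an Inverse-Gamma(α, β) prior on σ², the Normal likelihood is conjugate: posterior is Inv-Gamma(α + n/2, β + Σ(xᵢ−μ)²/2).
Posterior: Inv-Gamma(6.6 + 9/2, 19.7 + 58.974/2) = Inv-Gamma(11.10, 49.1870).
Posterior α = 11.10.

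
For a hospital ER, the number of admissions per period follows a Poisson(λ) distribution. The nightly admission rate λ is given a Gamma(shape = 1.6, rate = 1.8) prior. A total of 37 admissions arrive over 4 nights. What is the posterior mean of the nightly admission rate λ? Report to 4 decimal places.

With a Gamma(shape α, rate β) prior, the Poisson likelihood is conjugate: the posterior is Gamma(α + ΣXᵢ, β + n).
Posterior: Gamma(α+S, β+n) = Gamma(1.6+37, 1.8+4) = Gamma(38.6, 5.8).
Posterior mean = α/β = 38.6/5.8 = 6.6552.

6.6552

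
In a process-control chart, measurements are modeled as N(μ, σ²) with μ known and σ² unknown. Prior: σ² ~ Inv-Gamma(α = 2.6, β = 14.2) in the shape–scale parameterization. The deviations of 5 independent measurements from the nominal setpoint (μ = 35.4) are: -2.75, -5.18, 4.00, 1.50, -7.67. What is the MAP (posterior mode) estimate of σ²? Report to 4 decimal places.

With known mean μ and an Inverse-Gamma(α, β) prior on σ², the Normal likelihood is conjugate: posterior is Inv-Gamma(α + n/2, β + Σ(xᵢ−μ)²/2).
Σ(xᵢ−μ)² = (-2.75)² + (-5.18)² + (4.00)² + (1.50)² + (-7.67)² = 111.4738.
Posterior: Inv-Gamma(2.6 + 5/2, 14.2 + 111.4738/2) = Inv-Gamma(5.10, 69.93690).
Mode = β/(α+1) = 69.93690/6.10 = 11.4651.

11.4651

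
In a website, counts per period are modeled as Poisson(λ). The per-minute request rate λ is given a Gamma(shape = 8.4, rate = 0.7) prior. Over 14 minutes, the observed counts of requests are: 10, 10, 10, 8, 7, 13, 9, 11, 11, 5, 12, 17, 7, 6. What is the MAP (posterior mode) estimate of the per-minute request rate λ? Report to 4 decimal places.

With a Gamma(shape α, rate β) prior, the Poisson likelihood is conjugate: the posterior is Gamma(α + ΣXᵢ, β + n).
Sum of counts S = 136 over n = 14 minutes.
Posterior: Gamma(α+S, β+n) = Gamma(8.4+136, 0.7+14) = Gamma(144.4, 14.7).
Mode of Gamma(α,β) for α≥1 is (α−1)/β = 143.4/14.7 = 9.7551.

9.7551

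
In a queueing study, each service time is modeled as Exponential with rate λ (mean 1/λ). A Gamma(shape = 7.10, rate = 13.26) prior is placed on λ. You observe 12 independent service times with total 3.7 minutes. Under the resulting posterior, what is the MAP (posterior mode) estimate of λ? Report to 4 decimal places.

1.0672

With a Gamma(shape α, rate β) prior on the exponential rate λ, the posterior after n observations with total T = Σxᵢ is Gamma(α+n, β+T).
Posterior: Gamma(7.10+12, 13.26+3.7) = Gamma(19.10, 16.96).
Mode = (α−1)/β = 1.0672.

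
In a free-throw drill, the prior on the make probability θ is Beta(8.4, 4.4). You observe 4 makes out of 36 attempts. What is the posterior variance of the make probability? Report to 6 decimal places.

The Beta prior is conjugate to a Binomial/Bernoulli likelihood; the update adds successes to α and failures to β.
Posterior: Beta(α+k, β+n−k) = Beta(8.4+4, 4.4+32) = Beta(12.4, 36.4).
Var = αβ/((α+β)²(α+β+1)) = 12.4·36.4/(48.8²·49.8) = 0.003806.

0.003806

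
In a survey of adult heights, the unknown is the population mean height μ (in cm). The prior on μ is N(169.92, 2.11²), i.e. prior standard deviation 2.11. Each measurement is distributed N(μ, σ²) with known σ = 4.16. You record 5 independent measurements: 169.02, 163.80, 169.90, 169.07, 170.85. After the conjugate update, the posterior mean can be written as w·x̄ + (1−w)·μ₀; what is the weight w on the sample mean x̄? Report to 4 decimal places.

0.5626

For Normal data with known variance σ², a Normal(μ₀, σ₀²) prior on μ is conjugate. Posterior precision = 1/σ₀² + n/σ²; posterior mean is the precision-weighted average of μ₀ and x̄.
σ₀² = 2.11² = 4.4521, σ² = 4.16² = 17.3056. Prior precision 1/σ₀² = 1/4.4521; data precision n/σ² = 5/17.3056.
w = (n/σ²)/(1/σ₀² + n/σ²) = n·σ₀²/(σ² + n·σ₀²) = 5·4.4521/(17.3056 + 5·4.4521) = 22.2605/39.5661 = 0.5626.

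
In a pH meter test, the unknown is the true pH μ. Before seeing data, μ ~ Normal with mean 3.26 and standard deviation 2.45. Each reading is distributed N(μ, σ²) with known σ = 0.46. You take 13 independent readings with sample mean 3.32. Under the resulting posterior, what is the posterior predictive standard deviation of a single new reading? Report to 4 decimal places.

0.4773

For Normal data with known variance σ², a Normal(μ₀, σ₀²) prior on μ is conjugate. Posterior precision = 1/σ₀² + n/σ²; posterior mean is the precision-weighted average of μ₀ and x̄.
σ₀² = 2.45² = 6.0025, σ² = 0.46² = 0.2116; σ² + n·σ₀² = 0.2116 + 13·6.0025 = 78.2441.
Posterior precision = 1/σ₀² + n/σ² = 1/6.0025 + 13/0.2116 = (σ² + n·σ₀²)/(σ₀²σ²) = 78.2441/(6.0025·0.2116); posterior variance σₙ² = σ₀²σ²/(σ² + n·σ₀²) = 6.0025·0.2116/78.2441 = 0.016233.
Predictive variance for one new observation = σₙ² + σ² = 6.0025·0.2116/78.2441 + 0.2116 = σ²·(σ₀² + 78.2441)/78.2441 = 0.2116·84.2466/78.2441 = 0.227833; SD = √(0.2116·84.2466/78.2441) = 0.4773.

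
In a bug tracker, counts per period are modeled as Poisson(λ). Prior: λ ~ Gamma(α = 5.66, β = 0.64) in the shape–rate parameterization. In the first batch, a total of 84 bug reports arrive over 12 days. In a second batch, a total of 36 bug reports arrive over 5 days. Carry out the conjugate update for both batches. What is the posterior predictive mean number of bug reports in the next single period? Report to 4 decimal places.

With a Gamma(shape α, rate β) prior, the Poisson likelihood is conjugate: the posterior is Gamma(α + ΣXᵢ, β + n).
After batch 1: Gamma(α+S, β+n) = Gamma(5.66+84, 0.64+12) = Gamma(89.66, 12.64).
After batch 2: Gamma(α+S, β+n) = Gamma(89.66+36, 12.64+5) = Gamma(125.66, 17.64).
The predictive distribution for one future period is NegBinom with mean α/β = 7.1236.

7.1236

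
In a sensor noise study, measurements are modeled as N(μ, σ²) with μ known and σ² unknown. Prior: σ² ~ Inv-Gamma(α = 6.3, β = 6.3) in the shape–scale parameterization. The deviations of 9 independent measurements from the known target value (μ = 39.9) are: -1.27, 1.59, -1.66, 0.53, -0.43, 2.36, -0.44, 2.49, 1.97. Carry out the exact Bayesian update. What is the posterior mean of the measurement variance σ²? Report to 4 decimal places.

With known mean μ and an Inverse-Gamma(α, β) prior on σ², the Normal likelihood is conjugate: posterior is Inv-Gamma(α + n/2, β + Σ(xᵢ−μ)²/2).
Σ(xᵢ−μ)² = (-1.27)² + (1.59)² + (-1.66)² + (0.53)² + (-0.43)² + (2.36)² + (-0.44)² + (2.49)² + (1.97)² = 23.2066.
Posterior: Inv-Gamma(6.3 + 9/2, 6.3 + 23.2066/2) = Inv-Gamma(10.80, 17.90330).
E[σ²|data] = β/(α−1) = 17.90330/9.80 = 1.8269.

1.8269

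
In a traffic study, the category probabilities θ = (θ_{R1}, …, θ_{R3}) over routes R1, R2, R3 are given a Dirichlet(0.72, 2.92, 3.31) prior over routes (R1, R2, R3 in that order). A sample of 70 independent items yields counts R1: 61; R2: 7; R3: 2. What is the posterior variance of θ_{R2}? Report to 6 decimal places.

The Dirichlet prior is conjugate to the Multinomial likelihood: each posterior αⱼ = prior αⱼ + observed count nⱼ.
Posterior concentration: (61.72, 9.92, 5.31), total = 76.95.
Var[θ_j] = α_j(Σα−α_j)/((Σα)²(Σα+1)) = 9.92·67.03/(76.95²·77.95) = 0.001441.

0.001441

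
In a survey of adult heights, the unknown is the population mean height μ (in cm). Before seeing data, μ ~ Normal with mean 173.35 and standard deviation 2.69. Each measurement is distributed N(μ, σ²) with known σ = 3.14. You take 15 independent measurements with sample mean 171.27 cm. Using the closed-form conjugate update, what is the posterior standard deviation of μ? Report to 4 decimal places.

For Normal data with known variance σ², a Normal(μ₀, σ₀²) prior on μ is conjugate. Posterior precision = 1/σ₀² + n/σ²; posterior mean is the precision-weighted average of μ₀ and x̄.
σ₀² = 2.69² = 7.2361, σ² = 3.14² = 9.8596; σ² + n·σ₀² = 9.8596 + 15·7.2361 = 118.4011.
Posterior precision = 1/σ₀² + n/σ² = 1/7.2361 + 15/9.8596 = (σ² + n·σ₀²)/(σ₀²σ²) = 118.4011/(7.2361·9.8596); posterior variance σₙ² = σ₀²σ²/(σ² + n·σ₀²) = 7.2361·9.8596/118.4011 = 0.602571.
Posterior SD = √σₙ² = √(7.2361·9.8596/118.4011) = 0.7763.

0.7763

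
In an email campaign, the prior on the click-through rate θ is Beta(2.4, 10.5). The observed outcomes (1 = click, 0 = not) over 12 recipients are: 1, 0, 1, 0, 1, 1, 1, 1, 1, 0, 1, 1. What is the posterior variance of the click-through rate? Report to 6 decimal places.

0.009584

The Beta prior is conjugate to a Binomial/Bernoulli likelihood; the update adds successes to α and failures to β.
Posterior: Beta(α+k, β+n−k) = Beta(2.4+9, 10.5+3) = Beta(11.4, 13.5).
Var = αβ/((α+β)²(α+β+1)) = 11.4·13.5/(24.9²·25.9) = 0.009584.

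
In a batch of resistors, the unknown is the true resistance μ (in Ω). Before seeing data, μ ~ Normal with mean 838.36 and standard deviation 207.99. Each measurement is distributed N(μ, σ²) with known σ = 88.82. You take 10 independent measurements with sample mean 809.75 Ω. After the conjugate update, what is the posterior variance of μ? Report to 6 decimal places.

For Normal data with known variance σ², a Normal(μ₀, σ₀²) prior on μ is conjugate. Posterior precision = 1/σ₀² + n/σ²; posterior mean is the precision-weighted average of μ₀ and x̄.
σ₀² = 207.99² = 43259.8401, σ² = 88.82² = 7888.9924; σ² + n·σ₀² = 7888.9924 + 10·43259.8401 = 440487.3934.
Posterior precision = 1/σ₀² + n/σ² = 1/43259.8401 + 10/7888.9924 = (σ² + n·σ₀²)/(σ₀²σ²) = 440487.3934/(43259.8401·7888.9924); posterior variance σₙ² = σ₀²σ²/(σ² + n·σ₀²) = 43259.8401·7888.9924/440487.3934 = 774.770300.

774.770300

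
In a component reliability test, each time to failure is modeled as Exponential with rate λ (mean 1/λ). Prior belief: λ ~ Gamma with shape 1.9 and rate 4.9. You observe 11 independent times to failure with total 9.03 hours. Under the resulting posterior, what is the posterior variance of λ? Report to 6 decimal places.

0.066479

With a Gamma(shape α, rate β) prior on the exponential rate λ, the posterior after n observations with total T = Σxᵢ is Gamma(α+n, β+T).
Posterior: Gamma(1.9+11, 4.9+9.03) = Gamma(12.9, 13.93).
Var = α/β² = 0.066479.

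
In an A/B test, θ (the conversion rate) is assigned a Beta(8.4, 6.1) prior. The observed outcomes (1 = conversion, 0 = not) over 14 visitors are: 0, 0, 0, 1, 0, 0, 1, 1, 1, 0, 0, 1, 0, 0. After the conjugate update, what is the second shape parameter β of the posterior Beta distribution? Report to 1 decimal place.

15.1

The Beta prior is conjugate to a Binomial/Bernoulli likelihood; the update adds successes to α and failures to β.
Posterior: Beta(α+k, β+n−k) = Beta(8.4+5, 6.1+9) = Beta(13.4, 15.1).
Posterior β = 15.1.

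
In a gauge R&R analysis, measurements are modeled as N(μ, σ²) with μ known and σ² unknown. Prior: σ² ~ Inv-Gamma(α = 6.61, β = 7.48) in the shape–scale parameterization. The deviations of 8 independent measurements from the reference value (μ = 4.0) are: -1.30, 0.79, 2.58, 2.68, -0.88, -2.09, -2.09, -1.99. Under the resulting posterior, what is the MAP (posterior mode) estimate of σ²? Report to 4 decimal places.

With known mean μ and an Inverse-Gamma(α, β) prior on σ², the Normal likelihood is conjugate: posterior is Inv-Gamma(α + n/2, β + Σ(xᵢ−μ)²/2).
Σ(xᵢ−μ)² = (-1.30)² + (0.79)² + (2.58)² + (2.68)² + (-0.88)² + (-2.09)² + (-2.09)² + (-1.99)² = 29.6236.
Posterior: Inv-Gamma(6.61 + 8/2, 7.48 + 29.6236/2) = Inv-Gamma(10.61, 22.29180).
Mode = β/(α+1) = 22.29180/11.61 = 1.9201.

1.9201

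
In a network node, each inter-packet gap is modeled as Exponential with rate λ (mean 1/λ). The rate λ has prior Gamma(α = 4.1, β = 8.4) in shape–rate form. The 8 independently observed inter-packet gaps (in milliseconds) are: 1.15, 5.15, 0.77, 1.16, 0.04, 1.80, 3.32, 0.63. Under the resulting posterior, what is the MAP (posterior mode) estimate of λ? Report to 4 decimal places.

0.4951

With a Gamma(shape α, rate β) prior on the exponential rate λ, the posterior after n observations with total T = Σxᵢ is Gamma(α+n, β+T).
Sum of observations T = 14.02 milliseconds; n = 8.
Posterior: Gamma(4.1+8, 8.4+14.02) = Gamma(12.1, 22.42).
Mode = (α−1)/β = 0.4951.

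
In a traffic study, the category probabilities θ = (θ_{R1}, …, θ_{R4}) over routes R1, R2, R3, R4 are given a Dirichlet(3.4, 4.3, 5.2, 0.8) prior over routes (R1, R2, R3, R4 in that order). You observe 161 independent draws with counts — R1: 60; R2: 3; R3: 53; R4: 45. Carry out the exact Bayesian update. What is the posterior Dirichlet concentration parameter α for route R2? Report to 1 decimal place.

7.3

The Dirichlet prior is conjugate to the Multinomial likelihood: each posterior αⱼ = prior αⱼ + observed count nⱼ.
Posterior concentration: (63.4, 7.3, 58.2, 45.8), total = 174.7.
α_{R2} = 4.3 + 3 = 7.3.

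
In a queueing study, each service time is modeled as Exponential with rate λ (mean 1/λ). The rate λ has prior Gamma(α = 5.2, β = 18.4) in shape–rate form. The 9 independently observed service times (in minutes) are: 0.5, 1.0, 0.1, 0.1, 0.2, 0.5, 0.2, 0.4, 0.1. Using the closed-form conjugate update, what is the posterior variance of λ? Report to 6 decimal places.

With a Gamma(shape α, rate β) prior on the exponential rate λ, the posterior after n observations with total T = Σxᵢ is Gamma(α+n, β+T).
Sum of observations T = 3.1 minutes; n = 9.
Posterior: Gamma(5.2+9, 18.4+3.1) = Gamma(14.2, 21.5).
Var = α/β² = 0.030719.

0.030719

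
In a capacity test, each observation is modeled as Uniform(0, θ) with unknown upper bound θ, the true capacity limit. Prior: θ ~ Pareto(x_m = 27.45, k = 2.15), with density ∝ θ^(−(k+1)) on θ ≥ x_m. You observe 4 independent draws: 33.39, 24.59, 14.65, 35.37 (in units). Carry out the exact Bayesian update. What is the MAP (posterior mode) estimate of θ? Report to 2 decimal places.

35.37

A Pareto(scale x_m, shape k) prior on the upper bound θ of Uniform(0, θ) is conjugate: posterior is Pareto(max(x_m, max xᵢ), k + n).
Sample maximum = 35.37; prior scale x_m = 27.45 → posterior scale = max = 35.37.
Posterior shape = 2.15 + 4 = 6.15.
The Pareto density is decreasing on [x_m, ∞), so the mode is x_m = 35.37.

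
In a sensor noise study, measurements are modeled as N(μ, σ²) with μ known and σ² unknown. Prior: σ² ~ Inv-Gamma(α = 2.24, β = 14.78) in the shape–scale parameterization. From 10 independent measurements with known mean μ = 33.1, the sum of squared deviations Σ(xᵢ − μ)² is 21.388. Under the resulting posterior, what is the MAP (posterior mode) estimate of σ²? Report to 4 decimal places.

3.0915

With known mean μ and an Inverse-Gamma(α, β) prior on σ², the Normal likelihood is conjugate: posterior is Inv-Gamma(α + n/2, β + Σ(xᵢ−μ)²/2).
Posterior: Inv-Gamma(2.24 + 10/2, 14.78 + 21.388/2) = Inv-Gamma(7.24, 25.4740).
Mode = β/(α+1) = 25.4740/8.24 = 3.0915.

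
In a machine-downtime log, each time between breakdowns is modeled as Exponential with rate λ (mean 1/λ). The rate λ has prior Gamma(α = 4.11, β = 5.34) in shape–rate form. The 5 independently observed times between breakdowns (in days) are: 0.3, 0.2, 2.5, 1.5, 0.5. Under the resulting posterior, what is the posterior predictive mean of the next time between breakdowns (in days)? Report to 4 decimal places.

With a Gamma(shape α, rate β) prior on the exponential rate λ, the posterior after n observations with total T = Σxᵢ is Gamma(α+n, β+T).
Sum of observations T = 5.0 days; n = 5.
Posterior: Gamma(4.11+5, 5.34+5.0) = Gamma(9.11, 10.34).
The predictive distribution for the next observation is Lomax; its mean is β/(α−1) = 10.34/8.11 = 1.2750.

1.2750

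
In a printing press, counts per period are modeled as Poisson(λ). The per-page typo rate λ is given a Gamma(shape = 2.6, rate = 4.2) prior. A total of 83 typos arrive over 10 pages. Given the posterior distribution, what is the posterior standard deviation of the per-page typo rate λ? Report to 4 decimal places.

0.6516

With a Gamma(shape α, rate β) prior, the Poisson likelihood is conjugate: the posterior is Gamma(α + ΣXᵢ, β + n).
Posterior: Gamma(α+S, β+n) = Gamma(2.6+83, 4.2+10) = Gamma(85.6, 14.2).
SD = √α/β = √85.6/14.2 = 0.6516.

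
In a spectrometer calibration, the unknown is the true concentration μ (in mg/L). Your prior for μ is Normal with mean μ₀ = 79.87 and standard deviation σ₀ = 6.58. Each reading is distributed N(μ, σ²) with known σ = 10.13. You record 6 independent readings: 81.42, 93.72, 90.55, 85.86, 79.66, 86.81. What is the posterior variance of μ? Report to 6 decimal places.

12.259934

For Normal data with known variance σ², a Normal(μ₀, σ₀²) prior on μ is conjugate. Posterior precision = 1/σ₀² + n/σ²; posterior mean is the precision-weighted average of μ₀ and x̄.
σ₀² = 6.58² = 43.2964, σ² = 10.13² = 102.6169; σ² + n·σ₀² = 102.6169 + 6·43.2964 = 362.3953.
Posterior precision = 1/σ₀² + n/σ² = 1/43.2964 + 6/102.6169 = (σ² + n·σ₀²)/(σ₀²σ²) = 362.3953/(43.2964·102.6169); posterior variance σₙ² = σ₀²σ²/(σ² + n·σ₀²) = 43.2964·102.6169/362.3953 = 12.259934.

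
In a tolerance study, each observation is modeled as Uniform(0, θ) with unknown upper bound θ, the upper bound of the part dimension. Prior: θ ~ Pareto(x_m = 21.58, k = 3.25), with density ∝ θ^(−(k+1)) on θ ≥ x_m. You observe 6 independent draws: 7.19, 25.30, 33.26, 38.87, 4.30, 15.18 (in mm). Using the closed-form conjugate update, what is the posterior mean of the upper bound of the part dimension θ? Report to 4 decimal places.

43.5815

A Pareto(scale x_m, shape k) prior on the upper bound θ of Uniform(0, θ) is conjugate: posterior is Pareto(max(x_m, max xᵢ), k + n).
Sample maximum = 38.87; prior scale x_m = 21.58 → posterior scale = max = 38.87.
Posterior shape = 3.25 + 6 = 9.25.
E[θ|data] = k·x_m/(k−1) = 9.25·38.87/8.25 = 43.5815.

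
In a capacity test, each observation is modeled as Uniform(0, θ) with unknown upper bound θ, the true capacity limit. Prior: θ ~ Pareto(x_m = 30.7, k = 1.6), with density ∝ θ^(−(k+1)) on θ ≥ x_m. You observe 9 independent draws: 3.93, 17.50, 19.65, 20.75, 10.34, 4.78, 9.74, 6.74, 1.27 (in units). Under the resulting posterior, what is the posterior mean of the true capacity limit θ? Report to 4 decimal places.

A Pareto(scale x_m, shape k) prior on the upper bound θ of Uniform(0, θ) is conjugate: posterior is Pareto(max(x_m, max xᵢ), k + n).
Sample maximum = 20.75; prior scale x_m = 30.7 → posterior scale = max = 30.70.
Posterior shape = 1.6 + 9 = 10.6.
E[θ|data] = k·x_m/(k−1) = 10.6·30.70/9.6 = 33.8979.

33.8979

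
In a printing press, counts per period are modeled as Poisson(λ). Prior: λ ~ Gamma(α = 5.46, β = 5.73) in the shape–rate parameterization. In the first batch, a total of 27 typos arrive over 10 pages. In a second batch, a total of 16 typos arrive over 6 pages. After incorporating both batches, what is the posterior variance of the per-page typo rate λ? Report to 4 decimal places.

0.1026

With a Gamma(shape α, rate β) prior, the Poisson likelihood is conjugate: the posterior is Gamma(α + ΣXᵢ, β + n).
After batch 1: Gamma(α+S, β+n) = Gamma(5.46+27, 5.73+10) = Gamma(32.46, 15.73).
After batch 2: Gamma(α+S, β+n) = Gamma(32.46+16, 15.73+6) = Gamma(48.46, 21.73).
Var = α/β² = 48.46/21.73² = 0.1026.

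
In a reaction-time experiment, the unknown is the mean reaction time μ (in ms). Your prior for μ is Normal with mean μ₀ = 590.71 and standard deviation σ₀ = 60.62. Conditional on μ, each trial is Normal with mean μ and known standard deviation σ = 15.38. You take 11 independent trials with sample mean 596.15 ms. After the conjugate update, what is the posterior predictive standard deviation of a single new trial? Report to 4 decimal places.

16.0600

For Normal data with known variance σ², a Normal(μ₀, σ₀²) prior on μ is conjugate. Posterior precision = 1/σ₀² + n/σ²; posterior mean is the precision-weighted average of μ₀ and x̄.
σ₀² = 60.62² = 3674.7844, σ² = 15.38² = 236.5444; σ² + n·σ₀² = 236.5444 + 11·3674.7844 = 40659.1728.
Posterior precision = 1/σ₀² + n/σ² = 1/3674.7844 + 11/236.5444 = (σ² + n·σ₀²)/(σ₀²σ²) = 40659.1728/(3674.7844·236.5444); posterior variance σₙ² = σ₀²σ²/(σ² + n·σ₀²) = 3674.7844·236.5444/40659.1728 = 21.378932.
Predictive variance for one new observation = σₙ² + σ² = 3674.7844·236.5444/40659.1728 + 236.5444 = σ²·(σ₀² + 40659.1728)/40659.1728 = 236.5444·44333.9572/40659.1728 = 257.923332; SD = √(236.5444·44333.9572/40659.1728) = 16.0600.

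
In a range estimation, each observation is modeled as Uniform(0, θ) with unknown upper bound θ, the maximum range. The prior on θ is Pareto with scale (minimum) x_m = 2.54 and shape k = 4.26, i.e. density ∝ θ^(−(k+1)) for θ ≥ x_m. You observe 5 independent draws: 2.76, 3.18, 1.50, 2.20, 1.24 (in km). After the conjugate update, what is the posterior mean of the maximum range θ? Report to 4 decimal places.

3.5650

A Pareto(scale x_m, shape k) prior on the upper bound θ of Uniform(0, θ) is conjugate: posterior is Pareto(max(x_m, max xᵢ), k + n).
Sample maximum = 3.18; prior scale x_m = 2.54 → posterior scale = max = 3.18.
Posterior shape = 4.26 + 5 = 9.26.
E[θ|data] = k·x_m/(k−1) = 9.26·3.18/8.26 = 3.5650.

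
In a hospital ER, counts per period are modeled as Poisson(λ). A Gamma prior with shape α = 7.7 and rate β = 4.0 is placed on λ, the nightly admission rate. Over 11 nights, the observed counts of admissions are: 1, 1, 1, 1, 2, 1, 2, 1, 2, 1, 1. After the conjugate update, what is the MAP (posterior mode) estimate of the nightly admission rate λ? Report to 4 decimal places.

With a Gamma(shape α, rate β) prior, the Poisson likelihood is conjugate: the posterior is Gamma(α + ΣXᵢ, β + n).
Sum of counts S = 14 over n = 11 nights.
Posterior: Gamma(α+S, β+n) = Gamma(7.7+14, 4.0+11) = Gamma(21.7, 15.0).
Mode of Gamma(α,β) for α≥1 is (α−1)/β = 20.7/15.0 = 1.3800.

1.3800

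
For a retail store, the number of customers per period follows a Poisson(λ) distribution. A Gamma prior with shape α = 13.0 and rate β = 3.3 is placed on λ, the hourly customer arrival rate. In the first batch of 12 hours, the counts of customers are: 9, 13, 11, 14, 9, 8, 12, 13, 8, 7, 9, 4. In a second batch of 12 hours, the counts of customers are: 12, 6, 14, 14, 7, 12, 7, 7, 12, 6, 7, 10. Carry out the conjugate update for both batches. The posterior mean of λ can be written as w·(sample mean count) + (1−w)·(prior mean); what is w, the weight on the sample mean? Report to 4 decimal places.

With a Gamma(shape α, rate β) prior, the Poisson likelihood is conjugate: the posterior is Gamma(α + ΣXᵢ, β + n).
Total number of hours: n = 12 + 12 = 24.
Posterior mean = (α₀+S)/(β₀+n) = [n/(β₀+n)]·(S/n) + [β₀/(β₀+n)]·(α₀/β₀), so only n and β₀ enter the weight.
Weight on data w = n/(β₀+n) = 24/(3.3+24) = 24/27.3 = 0.8791.

0.8791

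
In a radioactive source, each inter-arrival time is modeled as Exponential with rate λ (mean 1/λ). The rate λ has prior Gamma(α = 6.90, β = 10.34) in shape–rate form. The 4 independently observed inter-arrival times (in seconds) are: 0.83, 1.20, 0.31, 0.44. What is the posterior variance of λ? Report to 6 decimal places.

With a Gamma(shape α, rate β) prior on the exponential rate λ, the posterior after n observations with total T = Σxᵢ is Gamma(α+n, β+T).
Sum of observations T = 2.78 seconds; n = 4.
Posterior: Gamma(6.90+4, 10.34+2.78) = Gamma(10.90, 13.12).
Var = α/β² = 0.063323.

0.063323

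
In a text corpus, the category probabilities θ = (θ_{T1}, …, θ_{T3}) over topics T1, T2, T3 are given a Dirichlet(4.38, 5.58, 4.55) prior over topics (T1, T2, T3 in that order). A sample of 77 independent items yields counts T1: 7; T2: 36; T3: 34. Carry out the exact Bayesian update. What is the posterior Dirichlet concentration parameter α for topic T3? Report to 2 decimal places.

38.55

The Dirichlet prior is conjugate to the Multinomial likelihood: each posterior αⱼ = prior αⱼ + observed count nⱼ.
Posterior concentration: (11.38, 41.58, 38.55), total = 91.51.
α_{T3} = 4.55 + 34 = 38.55.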